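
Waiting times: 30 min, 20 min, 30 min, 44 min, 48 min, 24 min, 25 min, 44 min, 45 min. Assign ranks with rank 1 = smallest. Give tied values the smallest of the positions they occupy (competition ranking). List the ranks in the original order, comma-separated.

4, 1, 4, 6, 9, 2, 3, 6, 8

Sorted (ascending): 20, 24, 25, 30, 30, 44, 44, 45, 48
The 2 values of 30 occupy positions 4–5 → each gets rank 4.
The 2 values of 44 occupy positions 6–7 → each gets rank 6.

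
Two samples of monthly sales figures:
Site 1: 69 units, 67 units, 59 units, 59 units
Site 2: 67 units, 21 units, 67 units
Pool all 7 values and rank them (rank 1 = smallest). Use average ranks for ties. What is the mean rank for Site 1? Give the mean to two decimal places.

4.25

Sorted (ascending): 21, 59, 59, 67, 67, 67, 69
The 2 values of 59 occupy positions 2–3 → average rank (2+3)/2 = 2.5.
The 3 values of 67 occupy positions 4–6 → average rank 5.
Site 1 values → pooled ranks: 69→7, 67→5, 59→2.5, 59→2.5
Mean rank = (7 + 5 + 2.5 + 2.5) / 4 = 4.25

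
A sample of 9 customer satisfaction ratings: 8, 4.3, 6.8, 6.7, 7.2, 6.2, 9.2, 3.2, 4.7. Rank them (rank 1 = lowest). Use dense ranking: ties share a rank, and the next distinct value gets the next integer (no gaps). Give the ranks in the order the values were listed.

8, 2, 6, 5, 7, 4, 9, 1, 3

Sorted (ascending): 3.2, 4.3, 4.7, 6.2, 6.7, 6.8, 7.2, 8, 9.2
No ties — each value takes its position as its rank.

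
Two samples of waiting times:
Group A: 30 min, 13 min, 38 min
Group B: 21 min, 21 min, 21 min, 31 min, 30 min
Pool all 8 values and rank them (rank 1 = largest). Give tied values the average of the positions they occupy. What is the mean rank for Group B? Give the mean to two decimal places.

4.70

Sorted (descending): 38, 31, 30, 30, 21, 21, 21, 13
The 2 values of 30 occupy positions 3–4 → average rank (3+4)/2 = 3.5.
The 3 values of 21 occupy positions 5–7 → average rank 6.
Group B values → pooled ranks: 21→6, 21→6, 21→6, 31→2, 30→3.5
Mean rank = (6 + 6 + 6 + 2 + 3.5) / 5 = 4.70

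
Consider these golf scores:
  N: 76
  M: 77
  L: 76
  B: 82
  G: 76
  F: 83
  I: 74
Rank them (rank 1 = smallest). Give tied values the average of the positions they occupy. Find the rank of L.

Sorted (ascending): 74, 76, 76, 76, 77, 82, 83
The 3 values of 76 occupy positions 2–4 → average rank 3.
L has value 76 → rank 3.

3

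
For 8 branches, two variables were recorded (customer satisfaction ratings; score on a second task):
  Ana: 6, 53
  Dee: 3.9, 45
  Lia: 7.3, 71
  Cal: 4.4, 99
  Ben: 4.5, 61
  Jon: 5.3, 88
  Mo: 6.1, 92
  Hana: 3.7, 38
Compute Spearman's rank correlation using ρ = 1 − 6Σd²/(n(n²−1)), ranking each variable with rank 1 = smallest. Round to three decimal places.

Ranks of variable 1: 6, 2, 8, 3, 4, 5, 7, 1
Ranks of variable 2: 3, 2, 5, 8, 4, 6, 7, 1
d = r₁ − r₂: 3, 0, 3, -5, 0, -1, 0, 0
d²: 9, 0, 9, 25, 0, 1, 0, 0; Σd² = 44
ρ = 1 − 6·44/(8·63) = 1 − 264/504 = 0.476

0.476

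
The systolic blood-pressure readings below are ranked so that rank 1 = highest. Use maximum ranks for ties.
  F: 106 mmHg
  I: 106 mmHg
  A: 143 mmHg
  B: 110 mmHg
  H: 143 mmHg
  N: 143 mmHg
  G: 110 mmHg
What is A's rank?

Sorted (descending): 143, 143, 143, 110, 110, 106, 106
The 3 values of 143 occupy positions 1–3 → each gets rank 3.
The 2 values of 110 occupy positions 4–5 → each gets rank 5.
The 2 values of 106 occupy positions 6–7 → each gets rank 7.
A has value 143 mmHg → rank 3.

3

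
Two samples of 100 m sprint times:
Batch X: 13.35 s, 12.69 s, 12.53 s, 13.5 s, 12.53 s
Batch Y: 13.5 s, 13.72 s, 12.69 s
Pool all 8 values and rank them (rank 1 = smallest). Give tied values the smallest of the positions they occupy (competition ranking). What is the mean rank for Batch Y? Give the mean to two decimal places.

5.67

Sorted (ascending): 12.53, 12.53, 12.69, 12.69, 13.35, 13.5, 13.5, 13.72
The 2 values of 12.53 occupy positions 1–2 → each gets rank 1.
The 2 values of 12.69 occupy positions 3–4 → each gets rank 3.
The 2 values of 13.5 occupy positions 6–7 → each gets rank 6.
Batch Y values → pooled ranks: 13.5→6, 13.72→8, 12.69→3
Mean rank = (6 + 8 + 3) / 3 = 5.67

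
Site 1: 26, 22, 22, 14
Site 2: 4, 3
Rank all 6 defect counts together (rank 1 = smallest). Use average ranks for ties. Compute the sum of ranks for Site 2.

3

Sorted (ascending): 3, 4, 14, 22, 22, 26
The 2 values of 22 occupy positions 4–5 → average rank (4+5)/2 = 4.5.
Site 2 values → pooled ranks: 4→2, 3→1
Rank sum = 2 + 1 = 3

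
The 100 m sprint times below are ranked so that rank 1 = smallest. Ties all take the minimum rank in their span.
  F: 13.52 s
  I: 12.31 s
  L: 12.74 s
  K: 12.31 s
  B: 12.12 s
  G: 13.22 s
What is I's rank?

Sorted (ascending): 12.12, 12.31, 12.31, 12.74, 13.22, 13.52
The 2 values of 12.31 occupy positions 2–3 → each gets rank 2.
I has value 12.31 s → rank 2.

2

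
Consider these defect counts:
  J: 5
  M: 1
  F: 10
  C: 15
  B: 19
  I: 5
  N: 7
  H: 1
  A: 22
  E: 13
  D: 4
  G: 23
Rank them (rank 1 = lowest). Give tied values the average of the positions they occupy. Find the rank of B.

10

Sorted (ascending): 1, 1, 4, 5, 5, 7, 10, 13, 15, 19, 22, 23
The 2 values of 1 occupy positions 1–2 → average rank (1+2)/2 = 1.5.
The 2 values of 5 occupy positions 4–5 → average rank (4+5)/2 = 4.5.
B has value 19 → rank 10.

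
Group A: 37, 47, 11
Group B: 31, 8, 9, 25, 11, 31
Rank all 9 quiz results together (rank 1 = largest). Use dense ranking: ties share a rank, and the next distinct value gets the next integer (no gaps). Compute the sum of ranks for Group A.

Sorted (descending): 47, 37, 31, 31, 25, 11, 11, 9, 8
The 2 values of 31 share dense rank 3.
The 2 values of 11 share dense rank 5.
Remaining distinct values take the next consecutive integers.
Group A values → pooled ranks: 37→2, 47→1, 11→5
Rank sum = 2 + 1 + 5 = 8

8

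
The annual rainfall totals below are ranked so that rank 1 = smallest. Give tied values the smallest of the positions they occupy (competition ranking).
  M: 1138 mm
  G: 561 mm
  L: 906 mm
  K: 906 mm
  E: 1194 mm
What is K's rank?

2

Sorted (ascending): 561, 906, 906, 1138, 1194
The 2 values of 906 occupy positions 2–3 → each gets rank 2.
K has value 906 mm → rank 2.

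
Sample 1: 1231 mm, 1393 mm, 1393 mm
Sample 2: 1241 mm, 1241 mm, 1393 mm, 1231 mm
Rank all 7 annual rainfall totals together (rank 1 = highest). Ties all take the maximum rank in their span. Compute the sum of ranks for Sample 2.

20

Sorted (descending): 1393, 1393, 1393, 1241, 1241, 1231, 1231
The 3 values of 1393 occupy positions 1–3 → each gets rank 3.
The 2 values of 1241 occupy positions 4–5 → each gets rank 5.
The 2 values of 1231 occupy positions 6–7 → each gets rank 7.
Sample 2 values → pooled ranks: 1241→5, 1241→5, 1393→3, 1231→7
Rank sum = 5 + 5 + 3 + 7 = 20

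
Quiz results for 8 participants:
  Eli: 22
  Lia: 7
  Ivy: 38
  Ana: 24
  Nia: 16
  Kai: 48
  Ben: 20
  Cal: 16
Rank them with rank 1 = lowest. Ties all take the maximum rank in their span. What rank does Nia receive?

3

Sorted (ascending): 7, 16, 16, 20, 22, 24, 38, 48
The 2 values of 16 occupy positions 2–3 → each gets rank 3.
Nia has value 16 → rank 3.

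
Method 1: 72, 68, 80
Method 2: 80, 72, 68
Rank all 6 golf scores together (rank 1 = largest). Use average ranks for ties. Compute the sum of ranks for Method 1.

10.5

Sorted (descending): 80, 80, 72, 72, 68, 68
The 2 values of 80 occupy positions 1–2 → average rank (1+2)/2 = 1.5.
The 2 values of 72 occupy positions 3–4 → average rank (3+4)/2 = 3.5.
The 2 values of 68 occupy positions 5–6 → average rank (5+6)/2 = 5.5.
Method 1 values → pooled ranks: 72→3.5, 68→5.5, 80→1.5
Rank sum = 3.5 + 5.5 + 1.5 = 10.5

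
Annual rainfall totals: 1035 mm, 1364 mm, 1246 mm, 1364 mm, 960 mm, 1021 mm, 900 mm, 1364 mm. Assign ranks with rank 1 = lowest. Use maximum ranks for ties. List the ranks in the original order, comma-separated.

Sorted (ascending): 900, 960, 1021, 1035, 1246, 1364, 1364, 1364
The 3 values of 1364 occupy positions 6–8 → each gets rank 8.

4, 8, 5, 8, 2, 3, 1, 8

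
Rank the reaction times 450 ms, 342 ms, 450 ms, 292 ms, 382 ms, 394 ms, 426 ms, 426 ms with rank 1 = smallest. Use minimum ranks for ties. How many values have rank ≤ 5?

6

Sorted (ascending): 292, 342, 382, 394, 426, 426, 450, 450
The 2 values of 426 occupy positions 5–6 → each gets rank 5.
The 2 values of 450 occupy positions 7–8 → each gets rank 7.
Ranks ≤ 5: {1, 2, 3, 4, 5, 5} → 6 values.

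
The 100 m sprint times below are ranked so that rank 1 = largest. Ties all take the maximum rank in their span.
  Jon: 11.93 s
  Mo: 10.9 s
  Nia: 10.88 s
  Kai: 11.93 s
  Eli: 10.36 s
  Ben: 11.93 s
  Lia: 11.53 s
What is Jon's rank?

3

Sorted (descending): 11.93, 11.93, 11.93, 11.53, 10.9, 10.88, 10.36
The 3 values of 11.93 occupy positions 1–3 → each gets rank 3.
Jon has value 11.93 s → rank 3.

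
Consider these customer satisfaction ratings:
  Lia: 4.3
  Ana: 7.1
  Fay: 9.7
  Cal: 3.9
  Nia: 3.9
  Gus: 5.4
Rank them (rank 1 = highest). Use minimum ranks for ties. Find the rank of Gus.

3

Sorted (descending): 9.7, 7.1, 5.4, 4.3, 3.9, 3.9
The 2 values of 3.9 occupy positions 5–6 → each gets rank 5.
Gus has value 5.4 → rank 3.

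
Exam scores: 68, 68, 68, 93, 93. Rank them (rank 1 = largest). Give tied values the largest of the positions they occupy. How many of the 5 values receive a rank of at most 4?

2

Sorted (descending): 93, 93, 68, 68, 68
The 2 values of 93 occupy positions 1–2 → each gets rank 2.
The 3 values of 68 occupy positions 3–5 → each gets rank 5.
Ranks ≤ 4: {2, 2} → 2 values.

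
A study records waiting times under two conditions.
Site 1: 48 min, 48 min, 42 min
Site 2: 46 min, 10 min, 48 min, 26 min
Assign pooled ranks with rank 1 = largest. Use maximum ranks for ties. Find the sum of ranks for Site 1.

11

Sorted (descending): 48, 48, 48, 46, 42, 26, 10
The 3 values of 48 occupy positions 1–3 → each gets rank 3.
Site 1 values → pooled ranks: 48→3, 48→3, 42→5
Rank sum = 3 + 3 + 5 = 11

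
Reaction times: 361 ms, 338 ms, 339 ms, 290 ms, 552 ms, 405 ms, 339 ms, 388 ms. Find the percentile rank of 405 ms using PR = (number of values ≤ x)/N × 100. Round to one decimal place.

87.5

N = 8.
Strictly below 405: 6. Equal to 405: 1.
PR = 7/8 × 100 = 87.5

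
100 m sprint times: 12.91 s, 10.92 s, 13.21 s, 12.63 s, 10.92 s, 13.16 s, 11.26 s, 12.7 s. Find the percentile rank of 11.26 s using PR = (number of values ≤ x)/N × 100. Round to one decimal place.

N = 8.
Strictly below 11.26: 2. Equal to 11.26: 1.
PR = 3/8 × 100 = 37.5

37.5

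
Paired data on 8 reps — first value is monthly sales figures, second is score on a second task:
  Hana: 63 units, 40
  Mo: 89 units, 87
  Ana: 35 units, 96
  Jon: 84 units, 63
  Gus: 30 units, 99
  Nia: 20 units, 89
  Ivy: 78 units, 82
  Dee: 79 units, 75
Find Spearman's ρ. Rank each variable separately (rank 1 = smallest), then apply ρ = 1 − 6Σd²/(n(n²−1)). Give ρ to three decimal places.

Ranks of variable 1: 4, 8, 3, 7, 2, 1, 5, 6
Ranks of variable 2: 1, 5, 7, 2, 8, 6, 4, 3
d = r₁ − r₂: 3, 3, -4, 5, -6, -5, 1, 3
d²: 9, 9, 16, 25, 36, 25, 1, 9; Σd² = 130
ρ = 1 − 6·130/(8·63) = 1 − 780/504 = -0.548

-0.548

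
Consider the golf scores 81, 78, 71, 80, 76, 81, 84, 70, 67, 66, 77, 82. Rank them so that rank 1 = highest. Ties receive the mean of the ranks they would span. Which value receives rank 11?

Sorted (descending): 84, 82, 81, 81, 80, 78, 77, 76, 71, 70, 67, 66
The 2 values of 81 occupy positions 3–4 → average rank (3+4)/2 = 3.5.
Rank 11 → value 67.

67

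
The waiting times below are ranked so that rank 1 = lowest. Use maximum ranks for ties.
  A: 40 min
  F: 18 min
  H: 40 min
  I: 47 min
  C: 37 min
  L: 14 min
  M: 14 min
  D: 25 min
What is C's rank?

5

Sorted (ascending): 14, 14, 18, 25, 37, 40, 40, 47
The 2 values of 14 occupy positions 1–2 → each gets rank 2.
The 2 values of 40 occupy positions 6–7 → each gets rank 7.
C has value 37 min → rank 5.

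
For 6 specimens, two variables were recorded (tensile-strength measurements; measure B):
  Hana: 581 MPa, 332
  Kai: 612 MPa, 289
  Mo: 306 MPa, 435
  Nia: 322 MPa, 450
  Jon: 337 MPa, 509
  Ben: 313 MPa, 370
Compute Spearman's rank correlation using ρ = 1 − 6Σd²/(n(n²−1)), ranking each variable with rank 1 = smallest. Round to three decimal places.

-0.486

Ranks of variable 1: 5, 6, 1, 3, 4, 2
Ranks of variable 2: 2, 1, 4, 5, 6, 3
d = r₁ − r₂: 3, 5, -3, -2, -2, -1
d²: 9, 25, 9, 4, 4, 1; Σd² = 52
ρ = 1 − 6·52/(6·35) = 1 − 312/210 = -0.486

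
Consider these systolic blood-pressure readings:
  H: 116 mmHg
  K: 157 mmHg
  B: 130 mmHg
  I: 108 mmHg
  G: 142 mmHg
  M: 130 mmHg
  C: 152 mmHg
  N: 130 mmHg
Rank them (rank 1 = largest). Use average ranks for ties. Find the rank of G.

3

Sorted (descending): 157, 152, 142, 130, 130, 130, 116, 108
The 3 values of 130 occupy positions 4–6 → average rank 5.
G has value 142 mmHg → rank 3.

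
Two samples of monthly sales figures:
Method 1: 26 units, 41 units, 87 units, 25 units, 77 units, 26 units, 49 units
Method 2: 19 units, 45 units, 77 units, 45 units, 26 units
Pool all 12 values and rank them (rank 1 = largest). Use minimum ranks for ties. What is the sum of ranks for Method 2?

Sorted (descending): 87, 77, 77, 49, 45, 45, 41, 26, 26, 26, 25, 19
The 2 values of 77 occupy positions 2–3 → each gets rank 2.
The 2 values of 45 occupy positions 5–6 → each gets rank 5.
The 3 values of 26 occupy positions 8–10 → each gets rank 8.
Method 2 values → pooled ranks: 19→12, 45→5, 77→2, 45→5, 26→8
Rank sum = 12 + 5 + 2 + 5 + 8 = 32

32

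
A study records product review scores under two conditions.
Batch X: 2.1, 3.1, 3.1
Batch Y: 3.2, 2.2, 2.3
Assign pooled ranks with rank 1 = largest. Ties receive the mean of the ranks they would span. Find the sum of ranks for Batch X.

Sorted (descending): 3.2, 3.1, 3.1, 2.3, 2.2, 2.1
The 2 values of 3.1 occupy positions 2–3 → average rank (2+3)/2 = 2.5.
Batch X values → pooled ranks: 2.1→6, 3.1→2.5, 3.1→2.5
Rank sum = 6 + 2.5 + 2.5 = 11

11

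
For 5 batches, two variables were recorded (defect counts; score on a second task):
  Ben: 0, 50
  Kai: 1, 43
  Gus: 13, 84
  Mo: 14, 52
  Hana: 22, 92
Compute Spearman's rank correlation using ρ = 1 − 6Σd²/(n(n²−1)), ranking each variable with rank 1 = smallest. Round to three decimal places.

Ranks of variable 1: 1, 2, 3, 4, 5
Ranks of variable 2: 2, 1, 4, 3, 5
d = r₁ − r₂: -1, 1, -1, 1, 0
d²: 1, 1, 1, 1, 0; Σd² = 4
ρ = 1 − 6·4/(5·24) = 1 − 24/120 = 0.800

0.800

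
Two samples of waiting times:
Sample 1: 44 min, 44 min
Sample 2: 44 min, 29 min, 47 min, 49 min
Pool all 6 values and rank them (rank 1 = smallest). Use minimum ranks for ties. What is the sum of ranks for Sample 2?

Sorted (ascending): 29, 44, 44, 44, 47, 49
The 3 values of 44 occupy positions 2–4 → each gets rank 2.
Sample 2 values → pooled ranks: 44→2, 29→1, 47→5, 49→6
Rank sum = 2 + 1 + 5 + 6 = 14

14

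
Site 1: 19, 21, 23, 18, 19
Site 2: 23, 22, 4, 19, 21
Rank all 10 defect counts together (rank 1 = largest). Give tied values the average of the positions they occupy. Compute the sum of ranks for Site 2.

26

Sorted (descending): 23, 23, 22, 21, 21, 19, 19, 19, 18, 4
The 2 values of 23 occupy positions 1–2 → average rank (1+2)/2 = 1.5.
The 2 values of 21 occupy positions 4–5 → average rank (4+5)/2 = 4.5.
The 3 values of 19 occupy positions 6–8 → average rank 7.
Site 2 values → pooled ranks: 23→1.5, 22→3, 4→10, 19→7, 21→4.5
Rank sum = 1.5 + 3 + 10 + 7 + 4.5 = 26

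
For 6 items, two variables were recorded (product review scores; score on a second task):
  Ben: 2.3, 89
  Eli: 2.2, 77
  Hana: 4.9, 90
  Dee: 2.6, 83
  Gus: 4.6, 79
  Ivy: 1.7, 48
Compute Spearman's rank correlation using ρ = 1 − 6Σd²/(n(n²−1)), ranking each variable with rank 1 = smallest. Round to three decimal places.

Ranks of variable 1: 3, 2, 6, 4, 5, 1
Ranks of variable 2: 5, 2, 6, 4, 3, 1
d = r₁ − r₂: -2, 0, 0, 0, 2, 0
d²: 4, 0, 0, 0, 4, 0; Σd² = 8
ρ = 1 − 6·8/(6·35) = 1 − 48/210 = 0.771

0.771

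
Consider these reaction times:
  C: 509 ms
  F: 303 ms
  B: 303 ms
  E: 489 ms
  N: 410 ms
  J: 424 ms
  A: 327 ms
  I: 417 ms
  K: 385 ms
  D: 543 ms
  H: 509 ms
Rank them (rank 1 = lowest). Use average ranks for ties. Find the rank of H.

Sorted (ascending): 303, 303, 327, 385, 410, 417, 424, 489, 509, 509, 543
The 2 values of 303 occupy positions 1–2 → average rank (1+2)/2 = 1.5.
The 2 values of 509 occupy positions 9–10 → average rank (9+10)/2 = 9.5.
H has value 509 ms → rank 9.5.

9.5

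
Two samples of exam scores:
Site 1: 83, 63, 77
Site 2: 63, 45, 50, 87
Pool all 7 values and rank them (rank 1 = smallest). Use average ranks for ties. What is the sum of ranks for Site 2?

Sorted (ascending): 45, 50, 63, 63, 77, 83, 87
The 2 values of 63 occupy positions 3–4 → average rank (3+4)/2 = 3.5.
Site 2 values → pooled ranks: 63→3.5, 45→1, 50→2, 87→7
Rank sum = 3.5 + 1 + 2 + 7 = 13.5

13.5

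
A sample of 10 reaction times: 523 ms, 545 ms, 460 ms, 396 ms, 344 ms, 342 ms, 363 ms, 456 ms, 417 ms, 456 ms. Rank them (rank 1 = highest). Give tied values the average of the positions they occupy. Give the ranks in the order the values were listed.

Sorted (descending): 545, 523, 460, 456, 456, 417, 396, 363, 344, 342
The 2 values of 456 occupy positions 4–5 → average rank (4+5)/2 = 4.5.

2, 1, 3, 7, 9, 10, 8, 4.5, 6, 4.5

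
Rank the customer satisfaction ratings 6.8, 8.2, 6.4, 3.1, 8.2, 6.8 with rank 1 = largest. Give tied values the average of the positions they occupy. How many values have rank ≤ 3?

Sorted (descending): 8.2, 8.2, 6.8, 6.8, 6.4, 3.1
The 2 values of 8.2 occupy positions 1–2 → average rank (1+2)/2 = 1.5.
The 2 values of 6.8 occupy positions 3–4 → average rank (3+4)/2 = 3.5.
Ranks ≤ 3: {1.5, 1.5} → 2 values.

2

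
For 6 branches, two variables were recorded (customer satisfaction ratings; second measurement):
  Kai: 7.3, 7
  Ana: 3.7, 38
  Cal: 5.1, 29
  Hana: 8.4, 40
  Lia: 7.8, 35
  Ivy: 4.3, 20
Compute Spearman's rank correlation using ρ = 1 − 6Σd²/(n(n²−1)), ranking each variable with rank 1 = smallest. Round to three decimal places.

0.257

Ranks of variable 1: 4, 1, 3, 6, 5, 2
Ranks of variable 2: 1, 5, 3, 6, 4, 2
d = r₁ − r₂: 3, -4, 0, 0, 1, 0
d²: 9, 16, 0, 0, 1, 0; Σd² = 26
ρ = 1 − 6·26/(6·35) = 1 − 156/210 = 0.257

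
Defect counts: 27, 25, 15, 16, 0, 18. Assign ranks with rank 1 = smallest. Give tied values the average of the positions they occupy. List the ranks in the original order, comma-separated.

6, 5, 2, 3, 1, 4

Sorted (ascending): 0, 15, 16, 18, 25, 27
No ties — each value takes its position as its rank.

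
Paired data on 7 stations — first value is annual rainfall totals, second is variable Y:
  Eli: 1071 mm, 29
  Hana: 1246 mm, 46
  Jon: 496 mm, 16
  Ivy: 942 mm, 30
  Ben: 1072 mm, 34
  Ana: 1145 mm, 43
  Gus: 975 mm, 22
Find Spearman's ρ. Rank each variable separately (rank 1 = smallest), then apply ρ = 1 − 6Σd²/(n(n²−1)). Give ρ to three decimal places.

0.893

Ranks of variable 1: 4, 7, 1, 2, 5, 6, 3
Ranks of variable 2: 3, 7, 1, 4, 5, 6, 2
d = r₁ − r₂: 1, 0, 0, -2, 0, 0, 1
d²: 1, 0, 0, 4, 0, 0, 1; Σd² = 6
ρ = 1 − 6·6/(7·48) = 1 − 36/336 = 0.893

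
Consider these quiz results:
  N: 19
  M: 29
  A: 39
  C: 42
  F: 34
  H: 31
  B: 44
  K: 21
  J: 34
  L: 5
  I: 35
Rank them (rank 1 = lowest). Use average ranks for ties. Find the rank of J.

Sorted (ascending): 5, 19, 21, 29, 31, 34, 34, 35, 39, 42, 44
The 2 values of 34 occupy positions 6–7 → average rank (6+7)/2 = 6.5.
J has value 34 → rank 6.5.

6.5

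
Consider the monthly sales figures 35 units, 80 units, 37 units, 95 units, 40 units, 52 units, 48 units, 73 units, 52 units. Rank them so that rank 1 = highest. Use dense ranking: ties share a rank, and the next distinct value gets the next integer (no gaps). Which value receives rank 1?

Sorted (descending): 95, 80, 73, 52, 52, 48, 40, 37, 35
The 2 values of 52 share dense rank 4.
Remaining distinct values take the next consecutive integers.
Rank 1 → value 95.

95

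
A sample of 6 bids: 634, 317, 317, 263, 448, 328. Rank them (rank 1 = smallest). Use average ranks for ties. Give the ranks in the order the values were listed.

Sorted (ascending): 263, 317, 317, 328, 448, 634
The 2 values of 317 occupy positions 2–3 → average rank (2+3)/2 = 2.5.

6, 2.5, 2.5, 1, 5, 4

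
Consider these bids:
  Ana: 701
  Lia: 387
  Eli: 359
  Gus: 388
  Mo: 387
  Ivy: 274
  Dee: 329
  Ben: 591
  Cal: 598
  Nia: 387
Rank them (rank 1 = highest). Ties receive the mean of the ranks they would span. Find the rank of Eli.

Sorted (descending): 701, 598, 591, 388, 387, 387, 387, 359, 329, 274
The 3 values of 387 occupy positions 5–7 → average rank 6.
Eli has value 359 → rank 8.

8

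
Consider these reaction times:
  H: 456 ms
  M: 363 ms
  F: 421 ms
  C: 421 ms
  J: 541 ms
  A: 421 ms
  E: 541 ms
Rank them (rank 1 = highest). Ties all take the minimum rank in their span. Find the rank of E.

Sorted (descending): 541, 541, 456, 421, 421, 421, 363
The 2 values of 541 occupy positions 1–2 → each gets rank 1.
The 3 values of 421 occupy positions 4–6 → each gets rank 4.
E has value 541 ms → rank 1.

1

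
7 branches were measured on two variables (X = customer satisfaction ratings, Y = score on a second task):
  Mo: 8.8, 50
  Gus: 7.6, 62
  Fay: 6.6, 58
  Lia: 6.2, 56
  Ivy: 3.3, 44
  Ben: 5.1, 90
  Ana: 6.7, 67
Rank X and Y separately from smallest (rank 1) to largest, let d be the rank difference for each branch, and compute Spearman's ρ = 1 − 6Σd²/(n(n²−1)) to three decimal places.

0.071

Ranks of variable 1: 7, 6, 4, 3, 1, 2, 5
Ranks of variable 2: 2, 5, 4, 3, 1, 7, 6
d = r₁ − r₂: 5, 1, 0, 0, 0, -5, -1
d²: 25, 1, 0, 0, 0, 25, 1; Σd² = 52
ρ = 1 − 6·52/(7·48) = 1 − 312/336 = 0.071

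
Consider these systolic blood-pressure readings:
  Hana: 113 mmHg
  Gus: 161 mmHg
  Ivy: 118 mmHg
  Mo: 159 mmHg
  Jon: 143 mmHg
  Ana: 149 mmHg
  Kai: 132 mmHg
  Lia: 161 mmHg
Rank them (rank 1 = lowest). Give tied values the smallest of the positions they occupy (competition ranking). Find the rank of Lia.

Sorted (ascending): 113, 118, 132, 143, 149, 159, 161, 161
The 2 values of 161 occupy positions 7–8 → each gets rank 7.
Lia has value 161 mmHg → rank 7.

7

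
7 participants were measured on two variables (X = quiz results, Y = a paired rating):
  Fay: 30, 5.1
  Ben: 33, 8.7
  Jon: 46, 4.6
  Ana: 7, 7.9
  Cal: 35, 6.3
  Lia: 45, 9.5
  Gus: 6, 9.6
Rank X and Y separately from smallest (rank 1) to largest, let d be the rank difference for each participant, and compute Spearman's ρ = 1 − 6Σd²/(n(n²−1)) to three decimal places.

-0.464

Ranks of variable 1: 3, 4, 7, 2, 5, 6, 1
Ranks of variable 2: 2, 5, 1, 4, 3, 6, 7
d = r₁ − r₂: 1, -1, 6, -2, 2, 0, -6
d²: 1, 1, 36, 4, 4, 0, 36; Σd² = 82
ρ = 1 − 6·82/(7·48) = 1 − 492/336 = -0.464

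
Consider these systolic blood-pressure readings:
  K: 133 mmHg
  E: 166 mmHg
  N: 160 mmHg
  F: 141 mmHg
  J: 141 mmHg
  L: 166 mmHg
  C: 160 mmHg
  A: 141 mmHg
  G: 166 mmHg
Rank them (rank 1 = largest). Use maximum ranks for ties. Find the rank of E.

Sorted (descending): 166, 166, 166, 160, 160, 141, 141, 141, 133
The 3 values of 166 occupy positions 1–3 → each gets rank 3.
The 2 values of 160 occupy positions 4–5 → each gets rank 5.
The 3 values of 141 occupy positions 6–8 → each gets rank 8.
E has value 166 mmHg → rank 3.

3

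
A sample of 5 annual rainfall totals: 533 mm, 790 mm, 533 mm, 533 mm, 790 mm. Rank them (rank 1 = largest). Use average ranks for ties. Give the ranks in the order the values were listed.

4, 1.5, 4, 4, 1.5

Sorted (descending): 790, 790, 533, 533, 533
The 2 values of 790 occupy positions 1–2 → average rank (1+2)/2 = 1.5.
The 3 values of 533 occupy positions 3–5 → average rank 4.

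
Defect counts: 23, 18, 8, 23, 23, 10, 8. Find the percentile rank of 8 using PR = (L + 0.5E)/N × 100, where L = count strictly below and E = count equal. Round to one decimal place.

14.3

N = 7.
Strictly below 8: 0. Equal to 8: 2.
PR = (0 + 0.5·2)/7 × 100 = 14.3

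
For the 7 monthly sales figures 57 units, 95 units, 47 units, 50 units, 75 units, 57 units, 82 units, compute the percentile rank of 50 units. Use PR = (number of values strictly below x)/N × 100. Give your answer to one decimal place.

14.3

N = 7.
Strictly below 50: 1. Equal to 50: 1.
PR = 1/7 × 100 = 14.3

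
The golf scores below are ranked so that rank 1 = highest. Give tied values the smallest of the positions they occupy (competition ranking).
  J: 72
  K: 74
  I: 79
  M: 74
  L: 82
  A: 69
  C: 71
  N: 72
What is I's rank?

Sorted (descending): 82, 79, 74, 74, 72, 72, 71, 69
The 2 values of 74 occupy positions 3–4 → each gets rank 3.
The 2 values of 72 occupy positions 5–6 → each gets rank 5.
I has value 79 → rank 2.

2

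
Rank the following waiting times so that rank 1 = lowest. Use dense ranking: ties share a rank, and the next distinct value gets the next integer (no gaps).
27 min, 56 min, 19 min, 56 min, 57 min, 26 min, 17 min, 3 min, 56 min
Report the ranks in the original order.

5, 6, 3, 6, 7, 4, 2, 1, 6

Sorted (ascending): 3, 17, 19, 26, 27, 56, 56, 56, 57
The 3 values of 56 share dense rank 6.
Remaining distinct values take the next consecutive integers.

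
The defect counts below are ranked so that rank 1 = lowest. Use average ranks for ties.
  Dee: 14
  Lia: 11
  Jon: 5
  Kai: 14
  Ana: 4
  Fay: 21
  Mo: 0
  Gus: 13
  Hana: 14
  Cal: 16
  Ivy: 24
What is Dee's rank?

Sorted (ascending): 0, 4, 5, 11, 13, 14, 14, 14, 16, 21, 24
The 3 values of 14 occupy positions 6–8 → average rank 7.
Dee has value 14 → rank 7.

7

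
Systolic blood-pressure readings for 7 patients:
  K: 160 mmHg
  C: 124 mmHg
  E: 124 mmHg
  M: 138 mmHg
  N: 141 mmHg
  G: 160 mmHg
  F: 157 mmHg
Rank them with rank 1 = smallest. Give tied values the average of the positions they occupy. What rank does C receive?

Sorted (ascending): 124, 124, 138, 141, 157, 160, 160
The 2 values of 124 occupy positions 1–2 → average rank (1+2)/2 = 1.5.
The 2 values of 160 occupy positions 6–7 → average rank (6+7)/2 = 6.5.
C has value 124 mmHg → rank 1.5.

1.5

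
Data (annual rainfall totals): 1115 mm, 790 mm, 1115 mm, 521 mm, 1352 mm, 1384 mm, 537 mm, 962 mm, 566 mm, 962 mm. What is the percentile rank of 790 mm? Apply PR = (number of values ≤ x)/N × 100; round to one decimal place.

40.0

N = 10.
Strictly below 790: 3. Equal to 790: 1.
PR = 4/10 × 100 = 40.0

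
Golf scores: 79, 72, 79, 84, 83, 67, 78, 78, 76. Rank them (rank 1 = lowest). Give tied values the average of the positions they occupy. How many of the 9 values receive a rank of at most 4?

Sorted (ascending): 67, 72, 76, 78, 78, 79, 79, 83, 84
The 2 values of 78 occupy positions 4–5 → average rank (4+5)/2 = 4.5.
The 2 values of 79 occupy positions 6–7 → average rank (6+7)/2 = 6.5.
Ranks ≤ 4: {1, 2, 3} → 3 values.

3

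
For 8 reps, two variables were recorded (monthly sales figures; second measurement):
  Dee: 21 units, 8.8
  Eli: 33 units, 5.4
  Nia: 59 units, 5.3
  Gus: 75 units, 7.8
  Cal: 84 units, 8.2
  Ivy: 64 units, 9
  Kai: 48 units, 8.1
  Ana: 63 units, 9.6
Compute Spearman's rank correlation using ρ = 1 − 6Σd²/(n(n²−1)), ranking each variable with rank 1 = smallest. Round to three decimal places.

0.167

Ranks of variable 1: 1, 2, 4, 7, 8, 6, 3, 5
Ranks of variable 2: 6, 2, 1, 3, 5, 7, 4, 8
d = r₁ − r₂: -5, 0, 3, 4, 3, -1, -1, -3
d²: 25, 0, 9, 16, 9, 1, 1, 9; Σd² = 70
ρ = 1 − 6·70/(8·63) = 1 − 420/504 = 0.167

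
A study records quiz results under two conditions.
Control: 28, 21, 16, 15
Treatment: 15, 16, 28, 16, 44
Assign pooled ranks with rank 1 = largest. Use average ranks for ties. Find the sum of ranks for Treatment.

Sorted (descending): 44, 28, 28, 21, 16, 16, 16, 15, 15
The 2 values of 28 occupy positions 2–3 → average rank (2+3)/2 = 2.5.
The 3 values of 16 occupy positions 5–7 → average rank 6.
The 2 values of 15 occupy positions 8–9 → average rank (8+9)/2 = 8.5.
Treatment values → pooled ranks: 15→8.5, 16→6, 28→2.5, 16→6, 44→1
Rank sum = 8.5 + 6 + 2.5 + 6 + 1 = 24

24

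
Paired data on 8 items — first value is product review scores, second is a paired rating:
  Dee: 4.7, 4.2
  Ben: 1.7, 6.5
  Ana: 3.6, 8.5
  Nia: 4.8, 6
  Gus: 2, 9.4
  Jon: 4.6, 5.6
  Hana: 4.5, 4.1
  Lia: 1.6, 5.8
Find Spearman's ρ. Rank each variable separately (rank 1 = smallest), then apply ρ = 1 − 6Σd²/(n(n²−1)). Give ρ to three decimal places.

Ranks of variable 1: 7, 2, 4, 8, 3, 6, 5, 1
Ranks of variable 2: 2, 6, 7, 5, 8, 3, 1, 4
d = r₁ − r₂: 5, -4, -3, 3, -5, 3, 4, -3
d²: 25, 16, 9, 9, 25, 9, 16, 9; Σd² = 118
ρ = 1 − 6·118/(8·63) = 1 − 708/504 = -0.405

-0.405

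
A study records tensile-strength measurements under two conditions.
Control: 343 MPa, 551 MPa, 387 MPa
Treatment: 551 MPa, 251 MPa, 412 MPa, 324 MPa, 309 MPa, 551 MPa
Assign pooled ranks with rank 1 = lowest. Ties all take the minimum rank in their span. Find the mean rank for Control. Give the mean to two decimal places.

5.33

Sorted (ascending): 251, 309, 324, 343, 387, 412, 551, 551, 551
The 3 values of 551 occupy positions 7–9 → each gets rank 7.
Control values → pooled ranks: 343→4, 551→7, 387→5
Mean rank = (4 + 7 + 5) / 3 = 5.33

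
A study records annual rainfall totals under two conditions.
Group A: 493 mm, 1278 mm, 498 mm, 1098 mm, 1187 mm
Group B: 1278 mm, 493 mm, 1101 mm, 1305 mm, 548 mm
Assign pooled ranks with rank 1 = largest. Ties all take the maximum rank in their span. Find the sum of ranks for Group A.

31

Sorted (descending): 1305, 1278, 1278, 1187, 1101, 1098, 548, 498, 493, 493
The 2 values of 1278 occupy positions 2–3 → each gets rank 3.
The 2 values of 493 occupy positions 9–10 → each gets rank 10.
Group A values → pooled ranks: 493→10, 1278→3, 498→8, 1098→6, 1187→4
Rank sum = 10 + 3 + 8 + 6 + 4 = 31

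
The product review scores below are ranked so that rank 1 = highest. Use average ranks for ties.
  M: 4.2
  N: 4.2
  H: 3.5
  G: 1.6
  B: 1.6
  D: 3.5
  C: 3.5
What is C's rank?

4

Sorted (descending): 4.2, 4.2, 3.5, 3.5, 3.5, 1.6, 1.6
The 2 values of 4.2 occupy positions 1–2 → average rank (1+2)/2 = 1.5.
The 3 values of 3.5 occupy positions 3–5 → average rank 4.
The 2 values of 1.6 occupy positions 6–7 → average rank (6+7)/2 = 6.5.
C has value 3.5 → rank 4.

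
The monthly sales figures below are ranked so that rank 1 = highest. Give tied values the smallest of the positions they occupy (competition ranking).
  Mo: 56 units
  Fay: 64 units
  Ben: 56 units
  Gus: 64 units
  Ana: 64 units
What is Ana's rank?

1

Sorted (descending): 64, 64, 64, 56, 56
The 3 values of 64 occupy positions 1–3 → each gets rank 1.
The 2 values of 56 occupy positions 4–5 → each gets rank 4.
Ana has value 64 units → rank 1.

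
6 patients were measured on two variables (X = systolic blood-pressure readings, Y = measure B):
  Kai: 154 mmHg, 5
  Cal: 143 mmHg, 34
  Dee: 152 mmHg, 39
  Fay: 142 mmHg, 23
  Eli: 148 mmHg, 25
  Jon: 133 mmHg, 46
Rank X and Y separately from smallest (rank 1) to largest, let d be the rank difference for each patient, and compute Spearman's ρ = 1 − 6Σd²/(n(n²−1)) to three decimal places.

-0.486

Ranks of variable 1: 6, 3, 5, 2, 4, 1
Ranks of variable 2: 1, 4, 5, 2, 3, 6
d = r₁ − r₂: 5, -1, 0, 0, 1, -5
d²: 25, 1, 0, 0, 1, 25; Σd² = 52
ρ = 1 − 6·52/(6·35) = 1 − 312/210 = -0.486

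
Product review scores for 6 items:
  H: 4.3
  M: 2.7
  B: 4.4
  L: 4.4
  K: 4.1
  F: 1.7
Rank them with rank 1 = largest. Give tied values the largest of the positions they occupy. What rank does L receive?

Sorted (descending): 4.4, 4.4, 4.3, 4.1, 2.7, 1.7
The 2 values of 4.4 occupy positions 1–2 → each gets rank 2.
L has value 4.4 → rank 2.

2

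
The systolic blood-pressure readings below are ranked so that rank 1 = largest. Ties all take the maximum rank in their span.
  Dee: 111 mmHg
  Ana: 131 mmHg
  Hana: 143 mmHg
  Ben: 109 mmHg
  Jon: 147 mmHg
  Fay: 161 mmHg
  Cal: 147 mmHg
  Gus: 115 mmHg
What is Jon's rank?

3

Sorted (descending): 161, 147, 147, 143, 131, 115, 111, 109
The 2 values of 147 occupy positions 2–3 → each gets rank 3.
Jon has value 147 mmHg → rank 3.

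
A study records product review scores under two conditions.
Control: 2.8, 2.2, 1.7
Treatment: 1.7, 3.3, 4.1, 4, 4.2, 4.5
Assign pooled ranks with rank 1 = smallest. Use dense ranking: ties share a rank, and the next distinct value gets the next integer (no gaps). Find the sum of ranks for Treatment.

Sorted (ascending): 1.7, 1.7, 2.2, 2.8, 3.3, 4, 4.1, 4.2, 4.5
The 2 values of 1.7 share dense rank 1.
Remaining distinct values take the next consecutive integers.
Treatment values → pooled ranks: 1.7→1, 3.3→4, 4.1→6, 4→5, 4.2→7, 4.5→8
Rank sum = 1 + 4 + 6 + 5 + 7 + 8 = 31

31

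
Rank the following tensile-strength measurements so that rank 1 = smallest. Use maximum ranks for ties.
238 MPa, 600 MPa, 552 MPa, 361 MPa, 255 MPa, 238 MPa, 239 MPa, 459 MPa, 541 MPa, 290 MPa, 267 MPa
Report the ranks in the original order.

Sorted (ascending): 238, 238, 239, 255, 267, 290, 361, 459, 541, 552, 600
The 2 values of 238 occupy positions 1–2 → each gets rank 2.

2, 11, 10, 7, 4, 2, 3, 8, 9, 6, 5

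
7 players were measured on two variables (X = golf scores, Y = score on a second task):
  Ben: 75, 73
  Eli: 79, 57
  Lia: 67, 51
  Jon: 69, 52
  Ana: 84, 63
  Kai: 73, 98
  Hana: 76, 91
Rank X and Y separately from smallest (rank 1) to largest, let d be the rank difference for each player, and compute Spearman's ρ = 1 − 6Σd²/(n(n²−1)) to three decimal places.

Ranks of variable 1: 4, 6, 1, 2, 7, 3, 5
Ranks of variable 2: 5, 3, 1, 2, 4, 7, 6
d = r₁ − r₂: -1, 3, 0, 0, 3, -4, -1
d²: 1, 9, 0, 0, 9, 16, 1; Σd² = 36
ρ = 1 − 6·36/(7·48) = 1 − 216/336 = 0.357

0.357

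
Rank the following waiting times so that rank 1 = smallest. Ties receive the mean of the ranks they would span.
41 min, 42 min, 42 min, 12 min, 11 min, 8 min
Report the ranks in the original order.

Sorted (ascending): 8, 11, 12, 41, 42, 42
The 2 values of 42 occupy positions 5–6 → average rank (5+6)/2 = 5.5.

4, 5.5, 5.5, 3, 2, 1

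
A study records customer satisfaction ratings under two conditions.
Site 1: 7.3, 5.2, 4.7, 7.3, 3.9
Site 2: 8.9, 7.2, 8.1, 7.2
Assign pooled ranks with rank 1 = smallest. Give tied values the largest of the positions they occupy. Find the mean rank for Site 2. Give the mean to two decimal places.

Sorted (ascending): 3.9, 4.7, 5.2, 7.2, 7.2, 7.3, 7.3, 8.1, 8.9
The 2 values of 7.2 occupy positions 4–5 → each gets rank 5.
The 2 values of 7.3 occupy positions 6–7 → each gets rank 7.
Site 2 values → pooled ranks: 8.9→9, 7.2→5, 8.1→8, 7.2→5
Mean rank = (9 + 5 + 8 + 5) / 4 = 6.75

6.75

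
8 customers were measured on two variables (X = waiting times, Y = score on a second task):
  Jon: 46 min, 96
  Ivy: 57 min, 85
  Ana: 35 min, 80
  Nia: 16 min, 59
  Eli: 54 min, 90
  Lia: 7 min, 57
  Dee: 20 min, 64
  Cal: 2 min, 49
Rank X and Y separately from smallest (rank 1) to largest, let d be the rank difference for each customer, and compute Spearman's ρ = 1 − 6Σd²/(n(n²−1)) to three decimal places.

Ranks of variable 1: 6, 8, 5, 3, 7, 2, 4, 1
Ranks of variable 2: 8, 6, 5, 3, 7, 2, 4, 1
d = r₁ − r₂: -2, 2, 0, 0, 0, 0, 0, 0
d²: 4, 4, 0, 0, 0, 0, 0, 0; Σd² = 8
ρ = 1 − 6·8/(8·63) = 1 − 48/504 = 0.905

0.905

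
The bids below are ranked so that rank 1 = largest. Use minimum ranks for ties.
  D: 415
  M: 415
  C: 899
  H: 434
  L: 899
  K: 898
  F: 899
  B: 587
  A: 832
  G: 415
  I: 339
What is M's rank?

Sorted (descending): 899, 899, 899, 898, 832, 587, 434, 415, 415, 415, 339
The 3 values of 899 occupy positions 1–3 → each gets rank 1.
The 3 values of 415 occupy positions 8–10 → each gets rank 8.
M has value 415 → rank 8.

8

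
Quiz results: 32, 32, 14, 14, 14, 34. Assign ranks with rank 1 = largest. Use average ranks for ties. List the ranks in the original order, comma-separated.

2.5, 2.5, 5, 5, 5, 1

Sorted (descending): 34, 32, 32, 14, 14, 14
The 2 values of 32 occupy positions 2–3 → average rank (2+3)/2 = 2.5.
The 3 values of 14 occupy positions 4–6 → average rank 5.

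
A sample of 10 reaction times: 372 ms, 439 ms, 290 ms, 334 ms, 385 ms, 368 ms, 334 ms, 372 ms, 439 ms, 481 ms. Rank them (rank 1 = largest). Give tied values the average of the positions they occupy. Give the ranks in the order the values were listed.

5.5, 2.5, 10, 8.5, 4, 7, 8.5, 5.5, 2.5, 1

Sorted (descending): 481, 439, 439, 385, 372, 372, 368, 334, 334, 290
The 2 values of 439 occupy positions 2–3 → average rank (2+3)/2 = 2.5.
The 2 values of 372 occupy positions 5–6 → average rank (5+6)/2 = 5.5.
The 2 values of 334 occupy positions 8–9 → average rank (8+9)/2 = 8.5.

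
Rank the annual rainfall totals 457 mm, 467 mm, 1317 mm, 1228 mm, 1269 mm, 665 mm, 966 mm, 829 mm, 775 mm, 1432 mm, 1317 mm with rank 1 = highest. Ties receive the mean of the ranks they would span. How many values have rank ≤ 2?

1

Sorted (descending): 1432, 1317, 1317, 1269, 1228, 966, 829, 775, 665, 467, 457
The 2 values of 1317 occupy positions 2–3 → average rank (2+3)/2 = 2.5.
Ranks ≤ 2: {1} → 1 value.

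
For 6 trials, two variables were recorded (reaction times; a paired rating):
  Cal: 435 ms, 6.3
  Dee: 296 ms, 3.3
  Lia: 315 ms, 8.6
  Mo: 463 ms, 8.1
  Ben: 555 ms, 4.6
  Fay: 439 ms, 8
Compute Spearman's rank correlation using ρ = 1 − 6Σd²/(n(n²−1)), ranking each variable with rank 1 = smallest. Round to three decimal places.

0.086

Ranks of variable 1: 3, 1, 2, 5, 6, 4
Ranks of variable 2: 3, 1, 6, 5, 2, 4
d = r₁ − r₂: 0, 0, -4, 0, 4, 0
d²: 0, 0, 16, 0, 16, 0; Σd² = 32
ρ = 1 − 6·32/(6·35) = 1 − 192/210 = 0.086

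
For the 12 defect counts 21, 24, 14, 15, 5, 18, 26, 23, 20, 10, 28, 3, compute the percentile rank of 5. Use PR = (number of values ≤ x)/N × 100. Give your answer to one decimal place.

N = 12.
Strictly below 5: 1. Equal to 5: 1.
PR = 2/12 × 100 = 16.7

16.7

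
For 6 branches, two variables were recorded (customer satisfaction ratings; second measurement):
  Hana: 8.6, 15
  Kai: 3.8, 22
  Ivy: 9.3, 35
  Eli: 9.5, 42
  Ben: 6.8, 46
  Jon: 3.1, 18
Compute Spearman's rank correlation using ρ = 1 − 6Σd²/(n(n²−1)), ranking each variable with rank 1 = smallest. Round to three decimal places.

0.371

Ranks of variable 1: 4, 2, 5, 6, 3, 1
Ranks of variable 2: 1, 3, 4, 5, 6, 2
d = r₁ − r₂: 3, -1, 1, 1, -3, -1
d²: 9, 1, 1, 1, 9, 1; Σd² = 22
ρ = 1 − 6·22/(6·35) = 1 − 132/210 = 0.371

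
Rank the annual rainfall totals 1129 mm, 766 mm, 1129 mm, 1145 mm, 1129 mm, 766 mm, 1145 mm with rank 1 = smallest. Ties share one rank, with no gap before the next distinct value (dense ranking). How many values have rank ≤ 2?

Sorted (ascending): 766, 766, 1129, 1129, 1129, 1145, 1145
The 2 values of 766 share dense rank 1.
The 3 values of 1129 share dense rank 2.
The 2 values of 1145 share dense rank 3.
Ranks ≤ 2: {1, 1, 2, 2, 2} → 5 values.

5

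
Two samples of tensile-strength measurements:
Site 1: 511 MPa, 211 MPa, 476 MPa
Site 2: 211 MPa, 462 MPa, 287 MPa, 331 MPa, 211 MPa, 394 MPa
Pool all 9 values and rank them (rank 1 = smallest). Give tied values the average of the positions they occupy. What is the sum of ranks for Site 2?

26

Sorted (ascending): 211, 211, 211, 287, 331, 394, 462, 476, 511
The 3 values of 211 occupy positions 1–3 → average rank 2.
Site 2 values → pooled ranks: 211→2, 462→7, 287→4, 331→5, 211→2, 394→6
Rank sum = 2 + 7 + 4 + 5 + 2 + 6 = 26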